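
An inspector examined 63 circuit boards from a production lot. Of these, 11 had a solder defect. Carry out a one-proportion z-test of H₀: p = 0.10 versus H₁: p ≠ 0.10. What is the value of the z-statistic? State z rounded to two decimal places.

Sample proportion p̂ = 11/63 = 0.17460.
Null standard error: √(0.10·0.90/63) = √0.001428571 = 0.037796.
Test statistic: z = 0.07460/0.037796 = 1.97.

z = 1.97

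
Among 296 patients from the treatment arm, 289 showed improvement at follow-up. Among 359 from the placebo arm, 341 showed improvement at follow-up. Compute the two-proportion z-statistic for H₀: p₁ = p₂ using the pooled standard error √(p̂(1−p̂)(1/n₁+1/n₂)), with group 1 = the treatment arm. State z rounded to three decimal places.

Sample proportions: p̂₁ = 289/296 = 0.97635 and p̂₂ = 341/359 = 0.94986.
Pooling: p̂ = 630/655 = 0.96183.
SE = √[p̂(1−p̂)(1/n₁+1/n₂)] = √[0.96183·0.03817·(1/296+1/359)] ≈ 0.015043.
z = (p̂₁ − p̂₂)/SE = (0.97635 − 0.94986)/0.015043 = 0.02649/0.015043 = 1.761.

z = 1.761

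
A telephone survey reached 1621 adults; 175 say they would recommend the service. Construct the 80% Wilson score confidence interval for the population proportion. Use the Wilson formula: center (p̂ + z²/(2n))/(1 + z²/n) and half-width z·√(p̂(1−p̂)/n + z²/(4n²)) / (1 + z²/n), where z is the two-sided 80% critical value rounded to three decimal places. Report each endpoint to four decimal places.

Here p̂ = 175/1621 = 0.10796 and z = 1.282 (z² = 1.643524).
1 + z²/n = 1.001014.
Adjusted center: (0.10796 + z²/(2n))/1.001014 = 0.10836.
Radicand: p̂(1−p̂)/n + z²/(4n²) = 0.000059410 + 0.000000156 = 0.000059566.
Half-width = 1.282·√0.000059566/1.001014 = 0.00988.
Interval: 0.10836 ± 0.00988 → (0.0985, 0.1182).

(0.0985, 0.1182)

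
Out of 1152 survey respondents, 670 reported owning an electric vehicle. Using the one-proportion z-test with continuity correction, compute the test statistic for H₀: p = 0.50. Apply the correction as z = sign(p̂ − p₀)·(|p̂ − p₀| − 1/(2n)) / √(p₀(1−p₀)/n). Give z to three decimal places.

z = 5.510

With x = 670 successes in n = 1152, p̂ = 0.58160. p̂ − p₀ = 0.081597.
Continuity correction 1/(2n) = 1/2304 = 0.000434.
Corrected numerator: |0.081597| − 0.000434 = 0.081163.
Null standard error: √(0.50·0.50/1152) = √0.000217014 = 0.014731.
z = +0.081163/0.014731 = 5.510.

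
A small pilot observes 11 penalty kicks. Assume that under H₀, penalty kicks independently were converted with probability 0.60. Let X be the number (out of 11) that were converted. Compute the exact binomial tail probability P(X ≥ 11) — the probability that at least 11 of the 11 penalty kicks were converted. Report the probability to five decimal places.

X ~ Binomial(n=11, p=0.60).
P(X ≥ 11) = C(11,11)·0.60^11·0.40^0.
= 0.003628 = 0.00363.

P = 0.00363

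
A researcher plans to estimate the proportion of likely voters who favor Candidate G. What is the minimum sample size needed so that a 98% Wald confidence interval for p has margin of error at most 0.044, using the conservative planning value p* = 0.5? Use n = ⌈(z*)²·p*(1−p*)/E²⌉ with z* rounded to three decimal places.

The 98% critical value is z* = 2.326.
p*(1−p*) = 0.2500.
Required n before rounding: 5.410276 × 0.2500 / 0.044² = 698.641.
⌈698.641⌉ = 699.

n = 699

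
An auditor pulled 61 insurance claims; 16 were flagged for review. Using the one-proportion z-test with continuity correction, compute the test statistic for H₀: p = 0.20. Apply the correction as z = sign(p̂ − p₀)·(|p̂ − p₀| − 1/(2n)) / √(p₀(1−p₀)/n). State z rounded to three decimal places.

z = 1.056

p̂ = 16/61 = 0.26230. p̂ − p₀ = 0.062295.
Continuity correction 1/(2n) = 1/122 = 0.008197.
Corrected numerator: |0.062295| − 0.008197 = 0.054098.
Under H₀, SE = √(p₀(1−p₀)/n) = √(0.20·0.80/61) = √0.002622951 = 0.051215.
z = (+)0.054098/0.051215 = 1.056.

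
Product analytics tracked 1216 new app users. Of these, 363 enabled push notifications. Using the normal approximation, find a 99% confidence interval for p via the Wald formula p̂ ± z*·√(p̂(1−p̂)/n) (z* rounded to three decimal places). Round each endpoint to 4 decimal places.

(0.2647, 0.3323)

Sample proportion p̂ = 363/1216 = 0.29852.
Standard error of p̂: √(0.209406/1216) = √0.000172209 = 0.013123.
z* = 2.576 at the 99% level.
Margin of error: 2.576 × 0.013123 = 0.03380.
Interval: 0.29852 ± 0.03380 → (0.2647, 0.3323).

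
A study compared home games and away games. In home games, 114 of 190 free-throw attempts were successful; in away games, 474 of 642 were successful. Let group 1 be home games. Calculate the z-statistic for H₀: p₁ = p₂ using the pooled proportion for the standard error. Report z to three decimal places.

z = -3.679

Sample proportions: p̂₁ = 114/190 = 0.60000 and p̂₂ = 474/642 = 0.73832.
Pooled p̂ = (114+474)/(190+642) = 588/832 = 0.70673.
SE = √[p̂(1−p̂)(1/n₁+1/n₂)] = √[0.70673·0.29327·(1/190+1/642)] ≈ 0.037599.
z = (p̂₁ − p̂₂)/SE = (0.60000 − 0.73832)/0.037599 = -0.13832/0.037599 = -3.679.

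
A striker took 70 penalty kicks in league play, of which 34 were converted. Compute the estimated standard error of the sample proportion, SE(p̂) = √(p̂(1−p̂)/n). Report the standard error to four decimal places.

SE = 0.0597

The sample proportion is 34/70 = 0.48571.
p̂(1−p̂) = 0.48571·0.51429 = 0.249796.
Dividing by n and taking the root: √0.003568514 = 0.0597.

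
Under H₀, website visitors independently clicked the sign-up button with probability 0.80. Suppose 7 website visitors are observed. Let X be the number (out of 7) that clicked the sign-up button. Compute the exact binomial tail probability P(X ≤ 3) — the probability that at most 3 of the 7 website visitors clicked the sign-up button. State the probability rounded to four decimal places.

P = 0.0333

X ~ Binomial(n=7, p=0.80).
P(X ≤ 3) = C(7,0)·0.80^0·0.20^7 + C(7,1)·0.80^1·0.20^6 + C(7,2)·0.80^2·0.20^5 + C(7,3)·0.80^3·0.20^4.
= 0.000013 + 0.000358 + 0.004301 + 0.028672 = 0.0333.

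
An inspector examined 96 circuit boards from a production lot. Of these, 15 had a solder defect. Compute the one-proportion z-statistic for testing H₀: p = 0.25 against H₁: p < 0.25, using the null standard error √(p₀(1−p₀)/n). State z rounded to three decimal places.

z = -2.121

Sample proportion p̂ = 15/96 = 0.15625.
Under H₀, SE = √(p₀(1−p₀)/n) = √(0.25·0.75/96) = √0.001953125 = 0.044194.
z = (0.15625 − 0.25)/0.044194 = -0.09375/0.044194 = -2.121.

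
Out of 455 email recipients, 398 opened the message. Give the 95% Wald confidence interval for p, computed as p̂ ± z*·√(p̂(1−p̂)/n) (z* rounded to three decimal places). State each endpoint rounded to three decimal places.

(0.844, 0.905)

The sample proportion is 398/455 = 0.87473.
Standard error of p̂: √(0.109581/455) = √0.000240837 = 0.015519.
For 95% confidence, z* = 1.960.
Margin of error: 1.960 × 0.015519 = 0.03042.
So the interval runs from 0.844 to 0.905.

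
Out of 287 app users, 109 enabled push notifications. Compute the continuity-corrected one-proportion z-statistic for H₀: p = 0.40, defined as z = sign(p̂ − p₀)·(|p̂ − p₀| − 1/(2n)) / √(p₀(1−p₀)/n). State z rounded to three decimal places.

The sample proportion is 109/287 = 0.37979. p̂ − p₀ = -0.020209.
Continuity correction 1/(2n) = 1/574 = 0.001742.
Corrected numerator: |-0.020209| − 0.001742 = 0.018467.
Under H₀, SE = √(p₀(1−p₀)/n) = √(0.40·0.60/287) = √0.000836237 = 0.028918.
z = (−)0.018467/0.028918 = -0.639.

z = -0.639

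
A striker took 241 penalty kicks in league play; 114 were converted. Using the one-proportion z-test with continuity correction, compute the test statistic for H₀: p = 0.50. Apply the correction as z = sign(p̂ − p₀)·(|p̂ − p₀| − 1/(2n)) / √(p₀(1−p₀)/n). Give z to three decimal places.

z = -0.773

p̂ = 114/241 = 0.47303. p̂ − p₀ = -0.026971.
1/(2n) = 0.002075.
Corrected numerator: |-0.026971| − 0.002075 = 0.024896.
SE₀ = √(0.50·0.50/241) = 0.032208.
z = −0.024896/0.032208 = -0.773.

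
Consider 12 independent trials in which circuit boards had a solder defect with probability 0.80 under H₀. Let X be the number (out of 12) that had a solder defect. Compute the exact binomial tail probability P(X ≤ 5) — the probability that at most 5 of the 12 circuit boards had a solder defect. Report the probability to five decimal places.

X is binomial with n = 12 and p = 0.80.
P(X ≤ 5) = Σ_{j=0}^{5} C(12,j)·0.80^j·0.20^{12−j}.
= 0.000000 + 0.000000 + 0.000004 + 0.000058 + 0.000519 + 0.003322 = 0.00390.

P = 0.00390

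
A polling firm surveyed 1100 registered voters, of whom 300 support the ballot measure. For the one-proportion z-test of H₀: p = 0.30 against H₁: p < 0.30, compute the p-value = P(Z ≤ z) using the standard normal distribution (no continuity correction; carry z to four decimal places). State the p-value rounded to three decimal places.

p-value = 0.024

Sample proportion p̂ = 300/1100 = 0.27273.
Null standard error: √(0.30·0.70/1100) = √0.000190909 = 0.013817.
Test statistic (full precision, shown to 4 dp): z = (300/1100 − 0.30)/SE₀ ≈ -1.9739.
From the standard normal, P(Z ≤ z) = 0.024.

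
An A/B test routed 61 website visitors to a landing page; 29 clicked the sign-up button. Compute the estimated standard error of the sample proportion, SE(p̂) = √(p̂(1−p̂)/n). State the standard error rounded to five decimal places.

p̂ = 29/61 = 0.47541.
p̂(1−p̂) = 0.47541·0.52459 = 0.249395.
SE = √(0.249395/61) = √0.004088443 = 0.06394.

SE = 0.06394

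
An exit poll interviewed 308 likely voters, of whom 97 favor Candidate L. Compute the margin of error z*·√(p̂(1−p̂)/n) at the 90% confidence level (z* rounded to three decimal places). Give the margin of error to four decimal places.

ME = 0.0435

p̂ = 97/308 = 0.31494.
SE(p̂) = √(0.31494·0.68506/308) = 0.026467.
The 90% critical value is z* = 1.645.
So ME = 0.0435.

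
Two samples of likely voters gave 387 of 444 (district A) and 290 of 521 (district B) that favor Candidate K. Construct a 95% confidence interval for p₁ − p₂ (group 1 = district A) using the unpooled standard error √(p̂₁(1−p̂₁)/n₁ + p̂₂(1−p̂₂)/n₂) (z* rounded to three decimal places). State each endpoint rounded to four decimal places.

(0.2622, 0.3678)

p̂₁ = 387/444 = 0.87162, p̂₂ = 290/521 = 0.55662; p̂₁ − p̂₂ = 0.31500.
Unpooled SE = √(p̂₁(1−p̂₁)/n₁ + p̂₂(1−p̂₂)/n₂) = √(0.000252021 + 0.000473693) = 0.026939.
The 95% critical value is z* = 1.960. Margin = 1.960·0.026939 = 0.05280.
So the interval runs from 0.2622 to 0.3678.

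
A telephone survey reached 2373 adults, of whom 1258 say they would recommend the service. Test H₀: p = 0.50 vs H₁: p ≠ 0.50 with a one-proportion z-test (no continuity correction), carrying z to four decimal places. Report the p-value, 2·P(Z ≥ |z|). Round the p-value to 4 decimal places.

With x = 1258 successes in n = 2373, p̂ = 0.53013.
SE₀ = √(0.50·0.50/2373) = 0.010264.
Test statistic (full precision, shown to 4 dp): z = (1258/2373 − 0.50)/SE₀ ≈ 2.9355.
p-value = 2·P(Z ≥ |z|) with z = 2.9355 → 0.0033.

p-value = 0.0033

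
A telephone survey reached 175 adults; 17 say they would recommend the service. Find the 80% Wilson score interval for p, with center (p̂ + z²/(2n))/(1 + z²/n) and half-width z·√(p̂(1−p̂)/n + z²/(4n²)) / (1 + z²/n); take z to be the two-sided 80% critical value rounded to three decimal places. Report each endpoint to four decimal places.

(0.0721, 0.1297)

p̂ = 17/175 = 0.09714; z = 1.282, so z² = 1.643524.
Denominator 1 + z²/n = 1 + 1.643524/175 = 1.009392.
Adjusted center: (0.09714 + z²/(2n))/1.009392 = 0.10089.
Radicand: p̂(1−p̂)/n + z²/(4n²) = 0.000501178 + 0.000013417 = 0.000514595.
Half-width = z·√(radicand)/denom = 1.282·0.022685/1.009392 = 0.02881.
Interval: 0.10089 ± 0.02881 → (0.0721, 0.1297).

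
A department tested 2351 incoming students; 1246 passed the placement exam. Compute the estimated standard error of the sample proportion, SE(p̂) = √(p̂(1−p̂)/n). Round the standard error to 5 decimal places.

SE = 0.01029

Sample proportion p̂ = 1246/2351 = 0.52999.
p̂(1−p̂) = 0.52999·0.47001 = 0.249101.
Dividing by n and taking the root: √0.000105955 = 0.01029.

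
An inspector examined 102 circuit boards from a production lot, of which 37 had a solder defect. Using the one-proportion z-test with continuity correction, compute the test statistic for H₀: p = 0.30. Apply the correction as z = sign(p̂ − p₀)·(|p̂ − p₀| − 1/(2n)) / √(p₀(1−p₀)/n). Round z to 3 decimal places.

z = 1.275

With x = 37 successes in n = 102, p̂ = 0.36275. p̂ − p₀ = 0.062745.
1/(2n) = 0.004902.
Corrected numerator: |0.062745| − 0.004902 = 0.057843.
Under H₀, SE = √(p₀(1−p₀)/n) = √(0.30·0.70/102) = √0.002058824 = 0.045374.
z = +0.057843/0.045374 = 1.275.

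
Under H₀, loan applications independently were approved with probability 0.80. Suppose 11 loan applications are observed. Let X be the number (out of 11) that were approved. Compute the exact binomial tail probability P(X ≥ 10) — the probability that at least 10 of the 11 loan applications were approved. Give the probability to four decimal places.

P = 0.3221

X is binomial with n = 11 and p = 0.80.
P(X ≥ 10) = C(11,10)·0.80^10·0.20^1 + C(11,11)·0.80^11·0.20^0.
= 0.236223 + 0.085899 = 0.3221.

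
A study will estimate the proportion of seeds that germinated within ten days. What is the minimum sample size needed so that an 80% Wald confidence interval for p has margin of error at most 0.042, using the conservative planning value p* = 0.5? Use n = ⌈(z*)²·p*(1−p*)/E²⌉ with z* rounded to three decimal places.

n = 233

z* = 1.282 at the 80% level.
p*(1−p*) = 0.2500.
(z*)²·p*(1−p*)/E² = 1.643524·0.2500/0.001764 = 232.926.
Rounding up, n = 233.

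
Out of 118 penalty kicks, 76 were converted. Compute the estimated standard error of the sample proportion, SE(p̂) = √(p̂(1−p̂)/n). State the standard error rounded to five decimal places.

The sample proportion is 76/118 = 0.64407.
p̂(1−p̂) = 0.229244.
Dividing by n and taking the root: √0.001942746 = 0.04408.

SE = 0.04408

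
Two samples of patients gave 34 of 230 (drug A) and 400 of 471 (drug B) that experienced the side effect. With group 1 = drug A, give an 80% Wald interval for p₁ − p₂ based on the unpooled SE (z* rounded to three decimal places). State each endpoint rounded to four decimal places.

p̂₁ = 34/230 = 0.14783, p̂₂ = 400/471 = 0.84926; p̂₁ − p̂₂ = -0.70143.
SE = √(0.000547711 + 0.000271804) = √0.000819515 = 0.028627.
For 80% confidence, z* = 1.282. Margin of error = 0.03670.
So the interval runs from -0.7381 to -0.6647.

(-0.7381, -0.6647)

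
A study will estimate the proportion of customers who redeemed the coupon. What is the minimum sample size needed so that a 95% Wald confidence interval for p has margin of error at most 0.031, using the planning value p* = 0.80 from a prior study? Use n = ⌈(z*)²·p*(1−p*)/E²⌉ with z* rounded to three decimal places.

The 95% critical value is z* = 1.960.
p*(1−p*) = 0.1600.
(z*)²·p*(1−p*)/E² = 3.841600·0.1600/0.000961 = 639.600.
Rounding up, n = 640.

n = 640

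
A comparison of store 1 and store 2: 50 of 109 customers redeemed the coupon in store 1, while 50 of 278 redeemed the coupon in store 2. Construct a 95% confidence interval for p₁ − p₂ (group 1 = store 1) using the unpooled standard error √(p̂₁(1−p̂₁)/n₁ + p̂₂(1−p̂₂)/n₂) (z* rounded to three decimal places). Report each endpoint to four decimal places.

(0.1750, 0.3827)

p̂₁ = 50/109 = 0.45872, p̂₂ = 50/278 = 0.17986; p̂₁ − p̂₂ = 0.27886.
SE = √(0.002277941 + 0.000530604) = √0.002808545 = 0.052996.
For 95% confidence, z* = 1.960. Margin = 1.960·0.052996 = 0.10387.
CI: 0.27886 ± 0.10387 = (0.1750, 0.3827).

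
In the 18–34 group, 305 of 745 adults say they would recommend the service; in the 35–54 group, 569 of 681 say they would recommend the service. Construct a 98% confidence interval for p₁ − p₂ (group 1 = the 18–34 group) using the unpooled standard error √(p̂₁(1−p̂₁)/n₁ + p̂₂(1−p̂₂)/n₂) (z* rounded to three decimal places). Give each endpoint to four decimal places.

p̂₁ = 305/745 = 0.40940, p̂₂ = 569/681 = 0.83554; p̂₁ − p̂₂ = -0.42614.
SE = √(0.000324552 + 0.000201785) = √0.000526337 = 0.022942.
The 98% critical value is z* = 2.326. Margin = 2.326·0.022942 = 0.05336.
Interval: -0.42614 ± 0.05336 → (-0.4795, -0.3728).

(-0.4795, -0.3728)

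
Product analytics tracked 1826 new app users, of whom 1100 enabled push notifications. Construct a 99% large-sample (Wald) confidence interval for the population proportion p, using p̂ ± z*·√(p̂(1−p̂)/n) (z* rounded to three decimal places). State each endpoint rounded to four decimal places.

(0.5729, 0.6319)

The sample proportion is 1100/1826 = 0.60241.
Standard error of p̂: √(0.239512/1826) = √0.000131168 = 0.011453.
The 99% critical value is z* = 2.576.
Margin = 2.576·0.011453 = 0.02950.
Interval: 0.60241 ± 0.02950 → (0.5729, 0.6319).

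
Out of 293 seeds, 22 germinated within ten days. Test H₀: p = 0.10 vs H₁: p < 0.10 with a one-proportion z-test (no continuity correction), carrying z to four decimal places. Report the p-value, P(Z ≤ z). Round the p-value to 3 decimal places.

The sample proportion is 22/293 = 0.07509.
Under H₀, SE = √(p₀(1−p₀)/n) = √(0.10·0.90/293) = √0.000307167 = 0.017526.
z = (p̂ − p₀)/SE = (22/293 − 0.10)/0.017526 ≈ -1.4216.
p-value = P(Z ≤ z) with z = -1.4216 → 0.078.

p-value = 0.078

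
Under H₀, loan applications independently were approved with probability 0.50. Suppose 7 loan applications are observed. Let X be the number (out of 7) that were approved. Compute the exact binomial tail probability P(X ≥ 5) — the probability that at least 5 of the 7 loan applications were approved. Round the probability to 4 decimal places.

X is binomial with n = 7 and p = 0.50.
P(X ≥ 5) = C(7,5)·0.50^5·0.50^2 + C(7,6)·0.50^6·0.50^1 + C(7,7)·0.50^7·0.50^0.
= 0.164062 + 0.054688 + 0.007812 = 0.2266.

P = 0.2266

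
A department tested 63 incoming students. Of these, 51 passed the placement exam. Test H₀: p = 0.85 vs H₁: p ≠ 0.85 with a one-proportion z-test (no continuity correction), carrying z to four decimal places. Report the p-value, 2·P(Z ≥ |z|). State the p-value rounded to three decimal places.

p-value = 0.368

With x = 51 successes in n = 63, p̂ = 0.80952.
Null standard error: √(0.85·0.15/63) = √0.002023810 = 0.044987.
z = (p̂ − p₀)/SE = (51/63 − 0.85)/0.044987 ≈ -0.8997.
From the standard normal, 2·P(Z ≥ |z|) = 0.368.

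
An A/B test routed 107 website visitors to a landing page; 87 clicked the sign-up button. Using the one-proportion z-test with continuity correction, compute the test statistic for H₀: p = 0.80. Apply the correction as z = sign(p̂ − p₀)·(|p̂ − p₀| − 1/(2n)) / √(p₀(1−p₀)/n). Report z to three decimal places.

The sample proportion is 87/107 = 0.81308. p̂ − p₀ = 0.013084.
Continuity correction 1/(2n) = 1/214 = 0.004673.
Corrected numerator: |0.013084| − 0.004673 = 0.008411.
SE₀ = √(0.80·0.20/107) = 0.038669.
z = (+)0.008411/0.038669 = 0.218.

z = 0.218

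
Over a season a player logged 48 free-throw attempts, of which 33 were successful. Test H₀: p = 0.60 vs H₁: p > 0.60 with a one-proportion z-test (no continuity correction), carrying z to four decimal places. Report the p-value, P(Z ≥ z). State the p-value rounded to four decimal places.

p-value = 0.1080

With x = 33 successes in n = 48, p̂ = 0.68750.
Under H₀, SE = √(p₀(1−p₀)/n) = √(0.60·0.40/48) = √0.005000000 = 0.070711.
Test statistic (full precision, shown to 4 dp): z = (33/48 − 0.60)/SE₀ ≈ 1.2374.
p-value = P(Z ≥ z) with z = 1.2374 → 0.1080.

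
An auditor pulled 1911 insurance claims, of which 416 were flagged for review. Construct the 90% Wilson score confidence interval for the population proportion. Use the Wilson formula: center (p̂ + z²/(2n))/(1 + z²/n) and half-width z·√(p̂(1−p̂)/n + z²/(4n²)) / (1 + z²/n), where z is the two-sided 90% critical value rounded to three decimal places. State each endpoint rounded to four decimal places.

p̂ = 416/1911 = 0.21769; z = 1.645, so z² = 2.706025.
Denominator 1 + z²/n = 1 + 2.706025/1911 = 1.001416.
Adjusted center: (0.21769 + z²/(2n))/1.001416 = 0.21809.
Radicand: p̂(1−p̂)/n + z²/(4n²) = 0.000089115 + 0.000000185 = 0.000089300.
Half-width = z·√(radicand)/denom = 1.645·0.009450/1.001416 = 0.01552.
So the interval runs from 0.2026 to 0.2336.

(0.2026, 0.2336)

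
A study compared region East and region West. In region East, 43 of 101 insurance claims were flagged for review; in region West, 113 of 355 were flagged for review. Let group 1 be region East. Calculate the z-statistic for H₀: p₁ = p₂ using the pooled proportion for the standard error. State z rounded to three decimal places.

Sample proportions: p̂₁ = 43/101 = 0.42574 and p̂₂ = 113/355 = 0.31831.
Pooling: p̂ = 156/456 = 0.34211.
SE = √[p̂(1−p̂)(1/n₁+1/n₂)] = √[0.34211·0.65789·(1/101+1/355)] ≈ 0.053501.
z = 0.10743/0.053501 = 2.008.

z = 2.008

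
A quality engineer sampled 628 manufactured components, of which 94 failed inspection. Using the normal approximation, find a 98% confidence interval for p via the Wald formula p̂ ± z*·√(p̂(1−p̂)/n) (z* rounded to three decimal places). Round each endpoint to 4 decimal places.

Sample proportion p̂ = 94/628 = 0.14968.
SE = √(p̂(1−p̂)/n) = √(0.127277/628) = 0.014236.
For 98% confidence, z* = 2.326.
Margin of error: 2.326 × 0.014236 = 0.03311.
So the interval runs from 0.1166 to 0.1828.

(0.1166, 0.1828)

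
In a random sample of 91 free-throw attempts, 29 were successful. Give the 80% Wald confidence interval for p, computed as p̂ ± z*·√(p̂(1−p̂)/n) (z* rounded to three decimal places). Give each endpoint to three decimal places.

Sample proportion p̂ = 29/91 = 0.31868.
SE = √(p̂(1−p̂)/n) = √(0.217124/91) = 0.048846.
The 80% critical value is z* = 1.282.
Margin = 1.282·0.048846 = 0.06262.
So the interval runs from 0.256 to 0.381.

(0.256, 0.381)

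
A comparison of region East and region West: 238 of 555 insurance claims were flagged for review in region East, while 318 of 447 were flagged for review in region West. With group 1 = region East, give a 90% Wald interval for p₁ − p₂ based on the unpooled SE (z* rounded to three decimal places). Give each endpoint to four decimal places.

p̂₁ = 238/555 = 0.42883, p̂₂ = 318/447 = 0.71141; p̂₁ − p̂₂ = -0.28258.
SE = √(0.000441324 + 0.000459298) = √0.000900622 = 0.030010.
z* = 1.645 at the 90% level. Margin = 1.645·0.030010 = 0.04937.
So the interval runs from -0.3319 to -0.2332.

(-0.3319, -0.2332)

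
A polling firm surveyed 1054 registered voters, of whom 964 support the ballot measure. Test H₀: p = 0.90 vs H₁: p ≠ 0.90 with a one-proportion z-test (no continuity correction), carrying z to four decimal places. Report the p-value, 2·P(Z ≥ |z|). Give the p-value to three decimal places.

p-value = 0.114

The sample proportion is 964/1054 = 0.91461.
SE₀ = √(0.90·0.10/1054) = 0.009241.
Test statistic (full precision, shown to 4 dp): z = (964/1054 − 0.90)/SE₀ ≈ 1.5812.
p-value = 2·P(Z ≥ |z|) with z = 1.5812 → 0.114.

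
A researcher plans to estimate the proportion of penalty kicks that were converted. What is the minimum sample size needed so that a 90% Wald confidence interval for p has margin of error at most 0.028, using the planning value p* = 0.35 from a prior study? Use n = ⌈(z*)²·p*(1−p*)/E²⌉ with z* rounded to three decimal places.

n = 786

For 90% confidence, z* = 1.645.
p*(1−p*) = 0.2275.
(z*)²·p*(1−p*)/E² = 2.706025·0.2275/0.000784 = 785.230.
Rounding up, n = 786.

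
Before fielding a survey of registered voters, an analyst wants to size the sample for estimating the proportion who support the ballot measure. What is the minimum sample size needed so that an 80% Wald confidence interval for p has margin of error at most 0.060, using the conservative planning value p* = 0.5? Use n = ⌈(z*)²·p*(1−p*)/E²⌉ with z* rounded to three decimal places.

z* = 1.282 at the 80% level.
p*(1−p*) = 0.2500.
Required n before rounding: 1.643524 × 0.2500 / 0.060² = 114.134.
Rounding up, n = 115.

n = 115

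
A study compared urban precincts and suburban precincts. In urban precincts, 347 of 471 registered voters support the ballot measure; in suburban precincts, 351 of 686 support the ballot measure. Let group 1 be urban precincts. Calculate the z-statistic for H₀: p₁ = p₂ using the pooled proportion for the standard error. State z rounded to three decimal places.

z = 7.688

p̂₁ = 347/471 = 0.73673, p̂₂ = 351/686 = 0.51166.
Pooled p̂ = (347+351)/(471+686) = 698/1157 = 0.60328.
SE = √[p̂(1−p̂)(1/n₁+1/n₂)] = √[0.60328·0.39672·(1/471+1/686)] ≈ 0.029275.
z = 0.22507/0.029275 = 7.688.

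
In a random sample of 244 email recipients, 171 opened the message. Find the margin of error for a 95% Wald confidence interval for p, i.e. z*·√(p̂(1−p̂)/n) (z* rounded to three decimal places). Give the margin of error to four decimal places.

ME = 0.0575

p̂ = 171/244 = 0.70082.
SE = √(p̂(1−p̂)/n) = √(0.209671/244) = 0.029314.
For 95% confidence, z* = 1.960.
So ME = 0.0575.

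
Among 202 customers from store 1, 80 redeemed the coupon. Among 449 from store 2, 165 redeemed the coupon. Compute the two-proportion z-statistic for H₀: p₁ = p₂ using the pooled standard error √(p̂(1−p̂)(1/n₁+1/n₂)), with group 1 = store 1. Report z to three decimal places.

p̂₁ = 80/202 = 0.39604, p̂₂ = 165/449 = 0.36748.
Pooling: p̂ = 245/651 = 0.37634.
Pooled SE = √[0.2347092·0.00717767] ≈ 0.041045.
z = 0.02856/0.041045 = 0.696.

z = 0.696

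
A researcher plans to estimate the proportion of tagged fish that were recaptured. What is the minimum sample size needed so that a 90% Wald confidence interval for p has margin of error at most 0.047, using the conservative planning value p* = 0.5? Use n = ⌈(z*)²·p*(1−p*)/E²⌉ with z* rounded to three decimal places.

n = 307

z* = 1.645 at the 90% level.
p*(1−p*) = 0.2500.
Required n before rounding: 2.706025 × 0.2500 / 0.047² = 306.250.
⌈306.250⌉ = 307.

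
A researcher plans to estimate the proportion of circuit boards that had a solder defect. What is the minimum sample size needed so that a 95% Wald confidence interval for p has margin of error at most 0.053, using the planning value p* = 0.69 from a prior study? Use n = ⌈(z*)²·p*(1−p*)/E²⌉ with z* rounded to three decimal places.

n = 293

The 95% critical value is z* = 1.960.
p*(1−p*) = 0.2139.
(z*)²·p*(1−p*)/E² = 3.841600·0.2139/0.002809 = 292.531.
⌈292.531⌉ = 293.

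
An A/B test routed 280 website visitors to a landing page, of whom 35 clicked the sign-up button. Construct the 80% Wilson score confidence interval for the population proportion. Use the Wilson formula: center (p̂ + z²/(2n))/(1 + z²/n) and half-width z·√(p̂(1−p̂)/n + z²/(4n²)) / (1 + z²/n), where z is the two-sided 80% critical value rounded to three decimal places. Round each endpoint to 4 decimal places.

Here p̂ = 35/280 = 0.12500 and z = 1.282 (z² = 1.643524).
Denominator 1 + z²/n = 1 + 1.643524/280 = 1.005870.
Adjusted center: (0.12500 + z²/(2n))/1.005870 = 0.12719.
Radicand: p̂(1−p̂)/n + z²/(4n²) = 0.000390625 + 0.000005241 = 0.000395866.
Half-width = z·√(radicand)/denom = 1.282·0.019896/1.005870 = 0.02536.
CI: 0.12719 ± 0.02536 = (0.1018, 0.1525).

(0.1018, 0.1525)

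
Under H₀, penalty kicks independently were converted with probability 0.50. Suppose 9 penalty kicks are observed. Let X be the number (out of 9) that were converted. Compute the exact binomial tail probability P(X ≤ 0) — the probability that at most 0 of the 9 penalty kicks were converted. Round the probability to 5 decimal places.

P = 0.00195

X is binomial with n = 9 and p = 0.50.
P(X ≤ 0) = C(9,0)·0.50^0·0.50^9.
= 0.001953 = 0.00195.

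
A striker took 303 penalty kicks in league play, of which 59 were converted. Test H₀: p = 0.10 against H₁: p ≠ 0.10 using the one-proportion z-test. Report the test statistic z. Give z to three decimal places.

The sample proportion is 59/303 = 0.19472.
SE₀ = √(0.10·0.90/303) = 0.017235.
z = (p̂ − p₀)/SE = (0.19472 − 0.10)/0.017235 = 5.496.

z = 5.496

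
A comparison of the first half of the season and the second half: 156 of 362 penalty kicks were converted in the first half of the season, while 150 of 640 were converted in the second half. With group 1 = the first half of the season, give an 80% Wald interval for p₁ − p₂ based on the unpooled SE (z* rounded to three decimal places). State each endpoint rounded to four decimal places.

p̂₁ = 0.43094, p̂₂ = 0.23438, so the observed difference is 0.19656.
SE = √(0.000677433 + 0.000280380) = √0.000957813 = 0.030949.
z* = 1.282 at the 80% level. Margin = 1.282·0.030949 = 0.03968.
So the interval runs from 0.1569 to 0.2362.

(0.1569, 0.2362)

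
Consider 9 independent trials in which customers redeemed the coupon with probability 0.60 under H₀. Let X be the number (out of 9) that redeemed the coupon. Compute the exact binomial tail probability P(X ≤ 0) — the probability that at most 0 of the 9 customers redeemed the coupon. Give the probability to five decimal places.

P = 0.00026

X ~ Binomial(n=9, p=0.60).
P(X ≤ 0) = C(9,0)·0.60^0·0.40^9.
= 0.000262 = 0.00026.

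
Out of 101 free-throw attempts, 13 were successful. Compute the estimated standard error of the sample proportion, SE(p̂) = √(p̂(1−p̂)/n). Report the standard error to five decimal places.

SE = 0.03332

The sample proportion is 13/101 = 0.12871.
p̂(1−p̂) = 0.112144.
SE = √(0.112144/101) = √0.001110337 = 0.03332.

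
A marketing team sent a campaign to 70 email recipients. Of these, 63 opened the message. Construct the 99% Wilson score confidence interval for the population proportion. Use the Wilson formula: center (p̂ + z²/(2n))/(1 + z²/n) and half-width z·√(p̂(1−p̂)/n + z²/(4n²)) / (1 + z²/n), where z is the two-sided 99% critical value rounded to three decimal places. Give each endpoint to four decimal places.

(0.7705, 0.9602)

p̂ = 63/70 = 0.90000; z = 2.576, so z² = 6.635776.
1 + z²/n = 1.094797.
Adjusted center: (0.90000 + z²/(2n))/1.094797 = 0.86536.
Radicand: p̂(1−p̂)/n + z²/(4n²) = 0.001285714 + 0.000338560 = 0.001624274.
Half-width = 2.576·√0.001624274/1.094797 = 0.09483.
CI: 0.86536 ± 0.09483 = (0.7705, 0.9602).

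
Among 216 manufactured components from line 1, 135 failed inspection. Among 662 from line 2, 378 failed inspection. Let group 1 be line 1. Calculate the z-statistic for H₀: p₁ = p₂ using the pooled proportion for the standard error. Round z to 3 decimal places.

p̂₁ = 135/216 = 0.62500, p̂₂ = 378/662 = 0.57100.
Pooled p̂ = (135+378)/(216+662) = 513/878 = 0.58428.
SE = √[p̂(1−p̂)(1/n₁+1/n₂)] = √[0.58428·0.41572·(1/216+1/662)] ≈ 0.038619.
z = (p̂₁ − p̂₂)/SE = (0.62500 − 0.57100)/0.038619 = 0.05400/0.038619 = 1.398.

z = 1.398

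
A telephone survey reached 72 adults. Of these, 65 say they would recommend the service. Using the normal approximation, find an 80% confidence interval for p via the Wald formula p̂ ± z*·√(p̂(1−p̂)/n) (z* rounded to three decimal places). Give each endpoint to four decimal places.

The sample proportion is 65/72 = 0.90278.
SE = √(p̂(1−p̂)/n) = √(0.087770/72) = 0.034915.
The 80% critical value is z* = 1.282.
Margin of error: 1.282 × 0.034915 = 0.04476.
CI: 0.90278 ± 0.04476 = (0.8580, 0.9475).

(0.8580, 0.9475)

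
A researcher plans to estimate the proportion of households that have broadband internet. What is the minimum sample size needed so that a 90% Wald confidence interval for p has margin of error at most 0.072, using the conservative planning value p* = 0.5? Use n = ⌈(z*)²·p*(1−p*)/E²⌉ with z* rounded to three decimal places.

n = 131

For 90% confidence, z* = 1.645.
p*(1−p*) = 0.2500.
Required n before rounding: 2.706025 × 0.2500 / 0.072² = 130.499.
Rounding up, n = 131.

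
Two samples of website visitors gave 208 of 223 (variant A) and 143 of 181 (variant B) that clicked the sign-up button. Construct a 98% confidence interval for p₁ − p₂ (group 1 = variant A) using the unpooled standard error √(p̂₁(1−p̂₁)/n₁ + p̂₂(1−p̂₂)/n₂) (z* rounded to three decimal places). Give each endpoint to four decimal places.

(0.0622, 0.2232)

p̂₁ = 208/223 = 0.93274, p̂₂ = 143/181 = 0.79006; p̂₁ − p̂₂ = 0.14268.
Unpooled SE = √(p̂₁(1−p̂₁)/n₁ + p̂₂(1−p̂₂)/n₂) = √(0.000281346 + 0.000916398) = 0.034608.
The 98% critical value is z* = 2.326. Margin = 2.326·0.034608 = 0.08050.
So the interval runs from 0.0622 to 0.2232.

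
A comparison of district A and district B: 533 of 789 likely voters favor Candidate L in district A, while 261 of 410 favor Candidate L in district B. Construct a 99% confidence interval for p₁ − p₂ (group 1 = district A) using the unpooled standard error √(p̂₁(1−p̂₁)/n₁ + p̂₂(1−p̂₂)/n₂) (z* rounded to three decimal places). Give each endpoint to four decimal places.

(-0.0358, 0.1137)

p̂₁ = 533/789 = 0.67554, p̂₂ = 261/410 = 0.63659; p̂₁ − p̂₂ = 0.03895.
SE = √(0.000277803 + 0.000564255) = √0.000842058 = 0.029018.
The 99% critical value is z* = 2.576. Margin of error = 0.07475.
So the interval runs from -0.0358 to 0.1137.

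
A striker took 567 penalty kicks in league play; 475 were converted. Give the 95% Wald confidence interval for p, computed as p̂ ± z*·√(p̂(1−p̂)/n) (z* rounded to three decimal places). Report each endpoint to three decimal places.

(0.807, 0.868)

Sample proportion p̂ = 475/567 = 0.83774.
Standard error of p̂: √(0.135930/567) = √0.000239735 = 0.015483.
z* = 1.960 at the 95% level.
Margin of error: 1.960 × 0.015483 = 0.03035.
So the interval runs from 0.807 to 0.868.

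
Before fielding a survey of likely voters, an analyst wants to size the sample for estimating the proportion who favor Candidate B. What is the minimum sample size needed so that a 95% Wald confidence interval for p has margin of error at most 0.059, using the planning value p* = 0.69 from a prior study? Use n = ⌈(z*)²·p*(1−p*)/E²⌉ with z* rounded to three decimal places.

The 95% critical value is z* = 1.960.
p*(1−p*) = 0.2139.
(z*)²·p*(1−p*)/E² = 3.841600·0.2139/0.003481 = 236.058.
Rounding up, n = 237.

n = 237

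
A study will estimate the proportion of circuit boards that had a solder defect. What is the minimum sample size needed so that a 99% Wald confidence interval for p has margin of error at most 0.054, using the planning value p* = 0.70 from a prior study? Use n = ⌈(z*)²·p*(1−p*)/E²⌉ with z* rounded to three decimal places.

The 99% critical value is z* = 2.576.
p*(1−p*) = 0.2100.
Required n before rounding: 6.635776 × 0.2100 / 0.054² = 477.885.
Rounding up, n = 478.

n = 478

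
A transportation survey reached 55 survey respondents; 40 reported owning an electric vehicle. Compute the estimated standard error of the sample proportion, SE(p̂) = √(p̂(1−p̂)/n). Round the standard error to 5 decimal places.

SE = 0.06005

The sample proportion is 40/55 = 0.72727.
p̂(1−p̂) = 0.198348.
SE = √(0.198348/55) = √0.003606327 = 0.06005.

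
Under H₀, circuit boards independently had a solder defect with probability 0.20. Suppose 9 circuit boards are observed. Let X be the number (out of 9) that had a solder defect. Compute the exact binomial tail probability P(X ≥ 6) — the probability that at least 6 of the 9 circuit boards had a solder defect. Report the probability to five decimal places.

P = 0.00307

X ~ Binomial(n=9, p=0.20).
P(X ≥ 6) = C(9,6)·0.20^6·0.80^3 + C(9,7)·0.20^7·0.80^2 + C(9,8)·0.20^8·0.80^1 + C(9,9)·0.20^9·0.80^0.
= 0.002753 + 0.000295 + 0.000018 + 0.000001 = 0.00307.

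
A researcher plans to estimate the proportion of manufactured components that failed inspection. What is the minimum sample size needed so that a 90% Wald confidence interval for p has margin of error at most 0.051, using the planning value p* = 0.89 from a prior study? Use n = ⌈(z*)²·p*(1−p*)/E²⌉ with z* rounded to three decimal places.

For 90% confidence, z* = 1.645.
p*(1−p*) = 0.89·0.11 = 0.0979.
(z*)²·p*(1−p*)/E² = 2.706025·0.0979/0.002601 = 101.853.
Rounding up, n = 102.

n = 102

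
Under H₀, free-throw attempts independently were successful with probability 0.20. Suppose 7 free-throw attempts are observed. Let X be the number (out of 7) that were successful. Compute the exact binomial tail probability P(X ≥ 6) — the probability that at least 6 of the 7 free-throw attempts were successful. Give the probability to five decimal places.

X is binomial with n = 7 and p = 0.20.
P(X ≥ 6) = C(7,6)·0.20^6·0.80^1 + C(7,7)·0.20^7·0.80^0.
= 0.000358 + 0.000013 = 0.00037.

P = 0.00037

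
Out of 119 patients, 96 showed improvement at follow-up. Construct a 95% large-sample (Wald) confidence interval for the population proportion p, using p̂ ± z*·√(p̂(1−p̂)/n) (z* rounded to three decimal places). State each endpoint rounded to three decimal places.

(0.736, 0.878)

The sample proportion is 96/119 = 0.80672.
Standard error of p̂: √(0.155921/119) = √0.001310262 = 0.036198.
The 95% critical value is z* = 1.960.
Margin of error: 1.960 × 0.036198 = 0.07095.
Interval: 0.80672 ± 0.07095 → (0.736, 0.878).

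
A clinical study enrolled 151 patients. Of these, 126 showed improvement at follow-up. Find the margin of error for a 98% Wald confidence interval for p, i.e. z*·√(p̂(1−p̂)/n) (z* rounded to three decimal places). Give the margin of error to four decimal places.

With x = 126 successes in n = 151, p̂ = 0.83444.
Standard error of p̂: √(0.138152/151) = √0.000914913 = 0.030248.
z* = 2.326 at the 98% level.
ME = 2.326·0.030248 = 0.0704.

ME = 0.0704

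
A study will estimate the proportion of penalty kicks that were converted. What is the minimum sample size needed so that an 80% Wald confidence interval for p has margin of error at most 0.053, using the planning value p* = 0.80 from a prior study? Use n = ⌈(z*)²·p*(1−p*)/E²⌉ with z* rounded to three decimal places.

n = 94

The 80% critical value is z* = 1.282.
p*(1−p*) = 0.80·0.20 = 0.1600.
(z*)²·p*(1−p*)/E² = 1.643524·0.1600/0.002809 = 93.615.
Rounding up, n = 94.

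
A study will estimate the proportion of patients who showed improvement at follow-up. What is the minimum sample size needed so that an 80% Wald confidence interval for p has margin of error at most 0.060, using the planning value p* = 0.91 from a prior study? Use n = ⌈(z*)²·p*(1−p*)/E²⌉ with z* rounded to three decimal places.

n = 38

For 80% confidence, z* = 1.282.
p*(1−p*) = 0.91·0.09 = 0.0819.
Required n before rounding: 1.643524 × 0.0819 / 0.060² = 37.390.
Rounding up, n = 38.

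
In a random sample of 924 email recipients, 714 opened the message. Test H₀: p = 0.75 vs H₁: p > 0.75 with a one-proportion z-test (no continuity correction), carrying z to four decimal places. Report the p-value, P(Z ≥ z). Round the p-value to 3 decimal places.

The sample proportion is 714/924 = 0.77273.
Under H₀, SE = √(p₀(1−p₀)/n) = √(0.75·0.25/924) = √0.000202922 = 0.014245.
z = (p̂ − p₀)/SE = (714/924 − 0.75)/0.014245 ≈ 1.5954.
p-value = P(Z ≥ z) with z = 1.5954 → 0.055.

p-value = 0.055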